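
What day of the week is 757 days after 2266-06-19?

Wednesday

Jun 19, 2266 is a Tuesday.
757 mod 7 = 1, so 757 days after a Tuesday is Tuesday + 1 = Wednesday.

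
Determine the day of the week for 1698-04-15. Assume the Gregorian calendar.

Doomsday rule: the anchor day for the 1600s is Tuesday. For year 98: 98÷12 = 8 r 2, and 2÷4 = 0, so 8+2+0 = 10.
Tuesday + 10 ≡ Friday — that's 1698's doomsday.
In April the doomsday date is Apr 4.
Apr 15 is 11 days after Apr 4; 11 mod 7 = 4, so Friday + 4 = Tuesday.

Tuesday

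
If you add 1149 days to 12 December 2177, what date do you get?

February 3, 2181

+365 (one year) → Dec 12, 2178 (784 left).
+365 (one year) → Dec 12, 2179 (419 left).
+366 (one year; includes Feb 29, 2180) → Dec 12, 2180 (53 left).
Dec has 31 days: +20 → Jan 1, 2181 (33 left).
Jan has 31 days: +31 → Feb 1, 2181 (2 left).
+2 → Feb 3, 2181.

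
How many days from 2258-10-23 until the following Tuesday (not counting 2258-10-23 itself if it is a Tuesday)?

Oct 23, 2258 is a Saturday.
From Saturday to the next Tuesday is 3 days.

3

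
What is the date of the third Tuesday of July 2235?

July 1, 2235 is a Wednesday.
The first Tuesday is therefore July 7 (6 days later).
The third Tuesday is 7 + 2×7 = July 21.

July 21, 2235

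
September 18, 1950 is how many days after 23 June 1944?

2278

Jun 23, 1944 → Jun 23, 1945: 365 days.
Jun 23, 1945 → Jun 23, 1946: 365 days.
Jun 23, 1946 → Jun 23, 1947: 365 days.
Jun 23, 1947 → Jun 23, 1948: 366 days (Feb 29, 1948 is in that span).
Jun 23, 1948 → Jun 23, 1949: 365 days.
Jun 23, 1949 → Jun 23, 1950: 365 days.
Jun 23, 1950 → Jul 23, 1950: 30 days (June has 30).
Jul 23, 1950 → Aug 23, 1950: 31 days (July has 31).
Aug 23, 1950 → Sep 18, 1950: 26 days.
Total: 2278 days.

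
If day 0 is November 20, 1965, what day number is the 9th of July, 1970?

1692

Nov 20, 1965 → Nov 20, 1966: 365 days.
Nov 20, 1966 → Nov 20, 1967: 365 days.
Nov 20, 1967 → Nov 20, 1968: 366 days (Feb 29, 1968 is in that span).
Nov 20, 1968 → Nov 20, 1969: 365 days.
Nov 20, 1969 → Dec 20, 1969: 30 days (November has 30).
Dec 20, 1969 → Jan 20, 1970: 31 days (December has 31).
Jan 20, 1970 → Feb 20, 1970: 31 days (January has 31).
Feb 20, 1970 → Mar 20, 1970: 28 days (February has 28).
Mar 20, 1970 → Apr 20, 1970: 31 days (March has 31).
Apr 20, 1970 → May 20, 1970: 30 days (April has 30).
May 20, 1970 → Jun 20, 1970: 31 days (May has 31).
Jun 20, 1970 → Jul 9, 1970: 19 days.
Total: 1692 days.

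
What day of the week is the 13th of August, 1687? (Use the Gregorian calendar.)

Doomsday rule: the anchor day for the 1600s is Tuesday. For year 87: 87÷12 = 7 r 3, and 3÷4 = 0, so 7+3+0 = 10.
Tuesday + 10 ≡ Friday — that's 1687's doomsday.
In August the doomsday date is Aug 8.
Aug 13 is 5 days after Aug 8; 5 mod 7 = 5, so Friday + 5 = Wednesday.

Wednesday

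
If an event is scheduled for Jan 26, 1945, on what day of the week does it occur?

January 1, 1945 is a Monday.
Jan 1, 1945 → Jan 26, 1945: 25 days.
Total: 25 days.
25 mod 7 = 4, so Monday + 4 = Friday.

Friday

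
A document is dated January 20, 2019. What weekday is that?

Sunday

Doomsday rule: the anchor day for the 2000s is Tuesday. For year 19: 19÷12 = 1 r 7, and 7÷4 = 1, so 1+7+1 = 9.
Tuesday + 9 ≡ Thursday — that's 2019's doomsday.
In January the doomsday date is Jan 3 (2019 is not a leap year).
Jan 20 is 17 days after Jan 3; 17 mod 7 = 3, so Thursday + 3 = Sunday.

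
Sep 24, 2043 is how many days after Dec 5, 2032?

3945

Dec 5, 2032 → Dec 5, 2033: 365 days.
Dec 5, 2033 → Dec 5, 2034: 365 days.
Dec 5, 2034 → Dec 5, 2035: 365 days.
Dec 5, 2035 → Dec 5, 2036: 366 days (Feb 29, 2036 is in that span).
Dec 5, 2036 → Dec 5, 2037: 365 days.
Dec 5, 2037 → Dec 5, 2038: 365 days.
Dec 5, 2038 → Dec 5, 2039: 365 days.
Dec 5, 2039 → Dec 5, 2040: 366 days (Feb 29, 2040 is in that span).
Dec 5, 2040 → Dec 5, 2041: 365 days.
Dec 5, 2041 → Dec 5, 2042: 365 days.
Dec 5, 2042 → Jan 5, 2043: 31 days (December has 31).
Jan 5, 2043 → Feb 5, 2043: 31 days (January has 31).
Feb 5, 2043 → Mar 5, 2043: 28 days (February has 28).
Mar 5, 2043 → Apr 5, 2043: 31 days (March has 31).
Apr 5, 2043 → May 5, 2043: 30 days (April has 30).
May 5, 2043 → Jun 5, 2043: 31 days (May has 31).
Jun 5, 2043 → Jul 5, 2043: 30 days (June has 30).
Jul 5, 2043 → Aug 5, 2043: 31 days (July has 31).
Aug 5, 2043 → Sep 5, 2043: 31 days (August has 31).
Sep 5, 2043 → Sep 24, 2043: 19 days.
Total: 3945 days.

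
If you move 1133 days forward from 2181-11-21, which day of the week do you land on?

Tuesday

First find the weekday of Nov 21, 2181. Doomsday rule: the anchor day for the 2100s is Sunday. For year 81: 81÷12 = 6 r 9, and 9÷4 = 2, so 6+9+2 = 17.
Sunday + 17 ≡ Wednesday — that's 2181's doomsday.
In November the doomsday date is Nov 7.
Nov 21 is 14 days after Nov 7; 14 mod 7 = 0, so Wednesday + 0 = Wednesday.
1133 mod 7 = 6, so 1133 days after a Wednesday is Wednesday + 6 = Tuesday.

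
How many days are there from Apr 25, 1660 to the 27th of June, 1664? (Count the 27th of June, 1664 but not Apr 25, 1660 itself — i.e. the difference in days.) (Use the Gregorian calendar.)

Apr 25, 1660 → Apr 25, 1661: 365 days.
Apr 25, 1661 → Apr 25, 1662: 365 days.
Apr 25, 1662 → Apr 25, 1663: 365 days.
Apr 25, 1663 → Apr 25, 1664: 366 days (Feb 29, 1664 is in that span).
Apr 25, 1664 → May 25, 1664: 30 days (April has 30).
May 25, 1664 → Jun 25, 1664: 31 days (May has 31).
Jun 25, 1664 → Jun 27, 1664: 2 days.
Total: 1524 days.

1524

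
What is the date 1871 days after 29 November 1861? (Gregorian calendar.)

+365 (one year) → Nov 29, 1862 (1506 left).
+365 (one year) → Nov 29, 1863 (1141 left).
+366 (one year; includes Feb 29, 1864) → Nov 29, 1864 (775 left).
+365 (one year) → Nov 29, 1865 (410 left).
+365 (one year) → Nov 29, 1866 (45 left).
Nov has 30 days: +2 → Dec 1, 1866 (43 left).
Dec has 31 days: +31 → Jan 1, 1867 (12 left).
+12 → Jan 13, 1867.

January 13, 1867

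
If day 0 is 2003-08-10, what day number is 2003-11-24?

106

Aug 10, 2003 → Sep 10, 2003: 31 days (August has 31).
Sep 10, 2003 → Oct 10, 2003: 30 days (September has 30).
Oct 10, 2003 → Nov 10, 2003: 31 days (October has 31).
Nov 10, 2003 → Nov 24, 2003: 14 days.
Total: 106 days.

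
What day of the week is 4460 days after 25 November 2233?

Tuesday

First find the weekday of Nov 25, 2233. Doomsday rule: the anchor day for the 2200s is Friday. For year 33: 33÷12 = 2 r 9, and 9÷4 = 2, so 2+9+2 = 13.
Friday + 13 ≡ Thursday — that's 2233's doomsday.
In November the doomsday date is Nov 7.
Nov 25 is 18 days after Nov 7; 18 mod 7 = 4, so Thursday + 4 = Monday.
4460 mod 7 = 1, so 4460 days after a Monday is Monday + 1 = Tuesday.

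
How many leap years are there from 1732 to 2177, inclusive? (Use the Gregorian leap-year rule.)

109

Multiples of 4 in [1732,2177]: 112.
Of those, multiples of 100: 4 (not leap unless ÷400).
Multiples of 400: 1.
Leap years = 112 − 4 + 1 = 109.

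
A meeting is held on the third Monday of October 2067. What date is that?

October 17, 2067

October 1, 2067 is a Saturday.
The first Monday is therefore October 3 (2 days later).
The third Monday is 3 + 2×7 = October 17.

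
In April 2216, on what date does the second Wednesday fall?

April 10, 2216

April 1, 2216 is a Monday.
The first Wednesday is therefore April 3 (2 days later).
The second Wednesday is 3 + 1×7 = April 10.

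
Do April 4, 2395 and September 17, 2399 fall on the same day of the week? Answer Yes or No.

No

From Apr 4, 2395 to Sep 17, 2399 is 1627 days.
1627 mod 7 = 3, so they are different weekdays.
(Apr 4, 2395 is a Tuesday; Sep 17, 2399 is a Friday.)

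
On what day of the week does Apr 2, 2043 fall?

Thursday

January 1, 2043 is a Thursday.
Jan 1, 2043 → Feb 1, 2043: 31 days (January has 31).
Feb 1, 2043 → Mar 1, 2043: 28 days (February has 28).
Mar 1, 2043 → Apr 1, 2043: 31 days (March has 31).
Apr 1, 2043 → Apr 2, 2043: 1 days.
Total: 91 days.
91 mod 7 = 0, so Thursday + 0 = Thursday.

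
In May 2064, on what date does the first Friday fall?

May 2, 2064

May 1, 2064 is a Thursday.
The first Friday is therefore May 2 (1 days later).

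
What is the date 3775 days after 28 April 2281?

+365 (one year) → Apr 28, 2282 (3410 left).
+365 (one year) → Apr 28, 2283 (3045 left).
+366 (one year; includes Feb 29, 2284) → Apr 28, 2284 (2679 left).
+365 (one year) → Apr 28, 2285 (2314 left).
+365 (one year) → Apr 28, 2286 (1949 left).
+365 (one year) → Apr 28, 2287 (1584 left).
+366 (one year; includes Feb 29, 2288) → Apr 28, 2288 (1218 left).
+365 (one year) → Apr 28, 2289 (853 left).
+365 (one year) → Apr 28, 2290 (488 left).
+365 (one year) → Apr 28, 2291 (123 left).
Apr has 30 days: +3 → May 1, 2291 (120 left).
May has 31 days: +31 → Jun 1, 2291 (89 left).
Jun has 30 days: +30 → Jul 1, 2291 (59 left).
Jul has 31 days: +31 → Aug 1, 2291 (28 left).
+28 → Aug 29, 2291.

August 29, 2291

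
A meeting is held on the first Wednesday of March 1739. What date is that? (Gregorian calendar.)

March 1, 1739 is a Sunday.
The first Wednesday is therefore March 4 (3 days later).

March 4, 1739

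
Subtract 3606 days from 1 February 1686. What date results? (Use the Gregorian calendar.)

−365 (one year) → Feb 1, 1685 (3241 left).
−366 (one year; includes Feb 29, 1684) → Feb 1, 1684 (2875 left).
−365 (one year) → Feb 1, 1683 (2510 left).
−365 (one year) → Feb 1, 1682 (2145 left).
−365 (one year) → Feb 1, 1681 (1780 left).
−366 (one year; includes Feb 29, 1680) → Feb 1, 1680 (1414 left).
−365 (one year) → Feb 1, 1679 (1049 left).
−365 (one year) → Feb 1, 1678 (684 left).
−365 (one year) → Feb 1, 1677 (319 left).
−1 → Jan 31, 1677 (end of Jan, 31 days; 318 left).
−31 → Dec 31, 1676 (end of Dec, 31 days; 287 left).
−31 → Nov 30, 1676 (end of Nov, 30 days; 256 left).
−30 → Oct 31, 1676 (end of Oct, 31 days; 226 left).
−31 → Sep 30, 1676 (end of Sep, 30 days; 195 left).
−30 → Aug 31, 1676 (end of Aug, 31 days; 165 left).
−31 → Jul 31, 1676 (end of Jul, 31 days; 134 left).
−31 → Jun 30, 1676 (end of Jun, 30 days; 103 left).
−30 → May 31, 1676 (end of May, 31 days; 73 left).
−31 → Apr 30, 1676 (end of Apr, 30 days; 42 left).
−30 → Mar 31, 1676 (end of Mar, 31 days; 12 left).
−12 → Mar 19, 1676.

March 19, 1676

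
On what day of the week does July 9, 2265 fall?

Doomsday rule: the anchor day for the 2200s is Friday. For year 65: 65÷12 = 5 r 5, and 5÷4 = 1, so 5+5+1 = 11.
Friday + 11 ≡ Tuesday — that's 2265's doomsday.
In July the doomsday date is Jul 11.
Jul 9 is 2 days before Jul 11; 2 mod 7 = 2, so Tuesday − 2 = Sunday.

Sunday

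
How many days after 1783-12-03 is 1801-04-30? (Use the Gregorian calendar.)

Dec 3, 1783 → Dec 3, 1784: 366 days (Feb 29, 1784 is in that span).
Dec 3, 1784 → Dec 3, 1785: 365 days.
Dec 3, 1785 → Dec 3, 1786: 365 days.
Dec 3, 1786 → Dec 3, 1787: 365 days.
Dec 3, 1787 → Dec 3, 1788: 366 days (Feb 29, 1788 is in that span).
Dec 3, 1788 → Dec 3, 1789: 365 days.
Dec 3, 1789 → Dec 3, 1790: 365 days.
Dec 3, 1790 → Dec 3, 1791: 365 days.
Dec 3, 1791 → Dec 3, 1792: 366 days (Feb 29, 1792 is in that span).
Dec 3, 1792 → Dec 3, 1793: 365 days.
Dec 3, 1793 → Dec 3, 1794: 365 days.
Dec 3, 1794 → Dec 3, 1795: 365 days.
Dec 3, 1795 → Dec 3, 1796: 366 days (Feb 29, 1796 is in that span).
Dec 3, 1796 → Dec 3, 1797: 365 days.
Dec 3, 1797 → Dec 3, 1798: 365 days.
Dec 3, 1798 → Dec 3, 1799: 365 days.
Dec 3, 1799 → Dec 3, 1800: 365 days.
Dec 3, 1800 → Jan 3, 1801: 31 days (December has 31).
Jan 3, 1801 → Feb 3, 1801: 31 days (January has 31).
Feb 3, 1801 → Mar 3, 1801: 28 days (February has 28).
Mar 3, 1801 → Apr 3, 1801: 31 days (March has 31).
Apr 3, 1801 → Apr 30, 1801: 27 days.
Total: 6357 days.

6357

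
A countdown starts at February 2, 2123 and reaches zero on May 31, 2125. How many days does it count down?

849

Feb 2, 2123 → Feb 2, 2124: 365 days.
Feb 2, 2124 → Feb 2, 2125: 366 days (Feb 29, 2124 is in that span).
Feb 2, 2125 → Mar 2, 2125: 28 days (February has 28).
Mar 2, 2125 → Apr 2, 2125: 31 days (March has 31).
Apr 2, 2125 → May 2, 2125: 30 days (April has 30).
May 2, 2125 → May 31, 2125: 29 days.
Total: 849 days.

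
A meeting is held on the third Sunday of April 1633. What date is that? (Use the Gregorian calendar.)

April 17, 1633

April 1, 1633 is a Friday.
The first Sunday is therefore April 3 (2 days later).
The third Sunday is 3 + 2×7 = April 17.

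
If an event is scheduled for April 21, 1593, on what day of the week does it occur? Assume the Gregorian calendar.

Wednesday

Doomsday rule: the anchor day for the 1500s is Wednesday. For year 93: 93÷12 = 7 r 9, and 9÷4 = 2, so 7+9+2 = 18.
Wednesday + 18 ≡ Sunday — that's 1593's doomsday.
In April the doomsday date is Apr 4.
Apr 21 is 17 days after Apr 4; 17 mod 7 = 3, so Sunday + 3 = Wednesday.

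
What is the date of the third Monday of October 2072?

October 17, 2072

October 1, 2072 is a Saturday.
The first Monday is therefore October 3 (2 days later).
The third Monday is 3 + 2×7 = October 17.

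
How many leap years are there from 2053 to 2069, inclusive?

4

Multiples of 4 in [2053,2069]: 4.
Of those, multiples of 100: 0 (not leap unless ÷400).
Multiples of 400: 0.
Leap years = 4 − 0 + 0 = 4.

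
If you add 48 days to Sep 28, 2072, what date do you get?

November 15, 2072

Sep has 30 days: +3 → Oct 1, 2072 (45 left).
Oct has 31 days: +31 → Nov 1, 2072 (14 left).
+14 → Nov 15, 2072.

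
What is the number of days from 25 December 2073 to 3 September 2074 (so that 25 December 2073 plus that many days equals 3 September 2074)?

252

Dec 25, 2073 → Jan 25, 2074: 31 days (December has 31).
Jan 25, 2074 → Feb 25, 2074: 31 days (January has 31).
Feb 25, 2074 → Mar 25, 2074: 28 days (February has 28).
Mar 25, 2074 → Apr 25, 2074: 31 days (March has 31).
Apr 25, 2074 → May 25, 2074: 30 days (April has 30).
May 25, 2074 → Jun 25, 2074: 31 days (May has 31).
Jun 25, 2074 → Jul 25, 2074: 30 days (June has 30).
Jul 25, 2074 → Aug 25, 2074: 31 days (July has 31).
Aug 25, 2074 → Sep 3, 2074: 9 days.
Total: 252 days.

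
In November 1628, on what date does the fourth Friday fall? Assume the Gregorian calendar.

November 1, 1628 is a Wednesday.
The first Friday is therefore November 3 (2 days later).
The fourth Friday is 3 + 3×7 = November 24.

November 24, 1628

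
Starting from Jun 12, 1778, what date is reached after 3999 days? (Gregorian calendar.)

+365 (one year) → Jun 12, 1779 (3634 left).
+366 (one year; includes Feb 29, 1780) → Jun 12, 1780 (3268 left).
+365 (one year) → Jun 12, 1781 (2903 left).
+365 (one year) → Jun 12, 1782 (2538 left).
+365 (one year) → Jun 12, 1783 (2173 left).
+366 (one year; includes Feb 29, 1784) → Jun 12, 1784 (1807 left).
+365 (one year) → Jun 12, 1785 (1442 left).
+365 (one year) → Jun 12, 1786 (1077 left).
+365 (one year) → Jun 12, 1787 (712 left).
+366 (one year; includes Feb 29, 1788) → Jun 12, 1788 (346 left).
Jun has 30 days: +19 → Jul 1, 1788 (327 left).
Jul has 31 days: +31 → Aug 1, 1788 (296 left).
Aug has 31 days: +31 → Sep 1, 1788 (265 left).
Sep has 30 days: +30 → Oct 1, 1788 (235 left).
Oct has 31 days: +31 → Nov 1, 1788 (204 left).
Nov has 30 days: +30 → Dec 1, 1788 (174 left).
Dec has 31 days: +31 → Jan 1, 1789 (143 left).
Jan has 31 days: +31 → Feb 1, 1789 (112 left).
Feb has 28 days: +28 → Mar 1, 1789 (84 left).
Mar has 31 days: +31 → Apr 1, 1789 (53 left).
Apr has 30 days: +30 → May 1, 1789 (23 left).
+23 → May 24, 1789.

May 24, 1789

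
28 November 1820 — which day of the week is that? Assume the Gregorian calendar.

January 1, 1820 is a Saturday.
Jan 1, 1820 → Feb 1, 1820: 31 days (January has 31).
Feb 1, 1820 → Mar 1, 1820: 29 days (February has 29).
Mar 1, 1820 → Apr 1, 1820: 31 days (March has 31).
Apr 1, 1820 → May 1, 1820: 30 days (April has 30).
May 1, 1820 → Jun 1, 1820: 31 days (May has 31).
Jun 1, 1820 → Jul 1, 1820: 30 days (June has 30).
Jul 1, 1820 → Aug 1, 1820: 31 days (July has 31).
Aug 1, 1820 → Sep 1, 1820: 31 days (August has 31).
Sep 1, 1820 → Oct 1, 1820: 30 days (September has 30).
Oct 1, 1820 → Nov 1, 1820: 31 days (October has 31).
Nov 1, 1820 → Nov 28, 1820: 27 days.
Total: 332 days.
332 mod 7 = 3, so Saturday + 3 = Tuesday.

Tuesday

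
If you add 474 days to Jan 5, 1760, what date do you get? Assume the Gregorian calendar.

+366 (one year; includes Feb 29, 1760) → Jan 5, 1761 (108 left).
Jan has 31 days: +27 → Feb 1, 1761 (81 left).
Feb has 28 days: +28 → Mar 1, 1761 (53 left).
Mar has 31 days: +31 → Apr 1, 1761 (22 left).
+22 → Apr 23, 1761.

April 23, 1761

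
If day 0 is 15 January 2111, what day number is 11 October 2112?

Jan 15, 2111 → Jan 15, 2112: 365 days.
Jan 15, 2112 → Feb 15, 2112: 31 days (January has 31).
Feb 15, 2112 → Mar 15, 2112: 29 days (February has 29).
Mar 15, 2112 → Apr 15, 2112: 31 days (March has 31).
Apr 15, 2112 → May 15, 2112: 30 days (April has 30).
May 15, 2112 → Jun 15, 2112: 31 days (May has 31).
Jun 15, 2112 → Jul 15, 2112: 30 days (June has 30).
Jul 15, 2112 → Aug 15, 2112: 31 days (July has 31).
Aug 15, 2112 → Sep 15, 2112: 31 days (August has 31).
Sep 15, 2112 → Oct 11, 2112: 26 days.
Total: 635 days.

635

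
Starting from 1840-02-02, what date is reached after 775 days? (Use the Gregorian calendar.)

+366 (one year; includes Feb 29, 1840) → Feb 2, 1841 (409 left).
+365 (one year) → Feb 2, 1842 (44 left).
Feb has 28 days: +27 → Mar 1, 1842 (17 left).
+17 → Mar 18, 1842.

March 18, 1842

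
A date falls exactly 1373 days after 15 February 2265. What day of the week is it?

Thursday

Feb 15, 2265 is a Wednesday.
1373 mod 7 = 1, so 1373 days after a Wednesday is Wednesday + 1 = Thursday.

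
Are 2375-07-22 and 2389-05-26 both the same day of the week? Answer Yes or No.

No

From Jul 22, 2375 to May 26, 2389 is 5057 days.
5057 mod 7 = 3, so they are different weekdays.
(Jul 22, 2375 is a Tuesday; May 26, 2389 is a Friday.)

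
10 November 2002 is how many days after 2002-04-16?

208

Apr 16, 2002 → May 16, 2002: 30 days (April has 30).
May 16, 2002 → Jun 16, 2002: 31 days (May has 31).
Jun 16, 2002 → Jul 16, 2002: 30 days (June has 30).
Jul 16, 2002 → Aug 16, 2002: 31 days (July has 31).
Aug 16, 2002 → Sep 16, 2002: 31 days (August has 31).
Sep 16, 2002 → Oct 16, 2002: 30 days (September has 30).
Oct 16, 2002 → Nov 10, 2002: 25 days.
Total: 208 days.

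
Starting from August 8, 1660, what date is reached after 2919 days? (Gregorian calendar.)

+365 (one year) → Aug 8, 1661 (2554 left).
+365 (one year) → Aug 8, 1662 (2189 left).
+365 (one year) → Aug 8, 1663 (1824 left).
+366 (one year; includes Feb 29, 1664) → Aug 8, 1664 (1458 left).
+365 (one year) → Aug 8, 1665 (1093 left).
+365 (one year) → Aug 8, 1666 (728 left).
+365 (one year) → Aug 8, 1667 (363 left).
Aug has 31 days: +24 → Sep 1, 1667 (339 left).
Sep has 30 days: +30 → Oct 1, 1667 (309 left).
Oct has 31 days: +31 → Nov 1, 1667 (278 left).
Nov has 30 days: +30 → Dec 1, 1667 (248 left).
Dec has 31 days: +31 → Jan 1, 1668 (217 left).
Jan has 31 days: +31 → Feb 1, 1668 (186 left).
Feb has 29 days: +29 → Mar 1, 1668 (157 left).
Mar has 31 days: +31 → Apr 1, 1668 (126 left).
Apr has 30 days: +30 → May 1, 1668 (96 left).
May has 31 days: +31 → Jun 1, 1668 (65 left).
Jun has 30 days: +30 → Jul 1, 1668 (35 left).
Jul has 31 days: +31 → Aug 1, 1668 (4 left).
+4 → Aug 5, 1668.

August 5, 1668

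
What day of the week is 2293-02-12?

Sunday

Doomsday rule: the anchor day for the 2200s is Friday. For year 93: 93÷12 = 7 r 9, and 9÷4 = 2, so 7+9+2 = 18.
Friday + 18 ≡ Tuesday — that's 2293's doomsday.
In February the doomsday date is Feb 28 (2293 is not a leap year).
Feb 12 is 16 days before Feb 28; 16 mod 7 = 2, so Tuesday − 2 = Sunday.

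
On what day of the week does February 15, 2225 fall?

Doomsday rule: the anchor day for the 2200s is Friday. For year 25: 25÷12 = 2 r 1, and 1÷4 = 0, so 2+1+0 = 3.
Friday + 3 ≡ Monday — that's 2225's doomsday.
In February the doomsday date is Feb 28 (2225 is not a leap year).
Feb 15 is 13 days before Feb 28; 13 mod 7 = 6, so Monday − 6 = Tuesday.

Tuesday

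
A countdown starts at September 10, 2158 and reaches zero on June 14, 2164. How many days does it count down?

Sep 10, 2158 → Sep 10, 2159: 365 days.
Sep 10, 2159 → Sep 10, 2160: 366 days (Feb 29, 2160 is in that span).
Sep 10, 2160 → Sep 10, 2161: 365 days.
Sep 10, 2161 → Sep 10, 2162: 365 days.
Sep 10, 2162 → Sep 10, 2163: 365 days.
Sep 10, 2163 → Oct 10, 2163: 30 days (September has 30).
Oct 10, 2163 → Nov 10, 2163: 31 days (October has 31).
Nov 10, 2163 → Dec 10, 2163: 30 days (November has 30).
Dec 10, 2163 → Jan 10, 2164: 31 days (December has 31).
Jan 10, 2164 → Feb 10, 2164: 31 days (January has 31).
Feb 10, 2164 → Mar 10, 2164: 29 days (February has 29).
Mar 10, 2164 → Apr 10, 2164: 31 days (March has 31).
Apr 10, 2164 → May 10, 2164: 30 days (April has 30).
May 10, 2164 → Jun 10, 2164: 31 days (May has 31).
Jun 10, 2164 → Jun 14, 2164: 4 days.
Total: 2104 days.

2104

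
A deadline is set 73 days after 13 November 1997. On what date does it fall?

January 25, 1998

Nov has 30 days: +18 → Dec 1, 1997 (55 left).
Dec has 31 days: +31 → Jan 1, 1998 (24 left).
+24 → Jan 25, 1998.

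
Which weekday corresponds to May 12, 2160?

Monday

Doomsday rule: the anchor day for the 2100s is Sunday. For year 60: 60÷12 = 5 r 0, and 0÷4 = 0, so 5+0+0 = 5.
Sunday + 5 ≡ Friday — that's 2160's doomsday.
In May the doomsday date is May 9.
May 12 is 3 days after May 9; 3 mod 7 = 3, so Friday + 3 = Monday.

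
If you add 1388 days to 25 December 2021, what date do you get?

+365 (one year) → Dec 25, 2022 (1023 left).
+365 (one year) → Dec 25, 2023 (658 left).
+366 (one year; includes Feb 29, 2024) → Dec 25, 2024 (292 left).
Dec has 31 days: +7 → Jan 1, 2025 (285 left).
Jan has 31 days: +31 → Feb 1, 2025 (254 left).
Feb has 28 days: +28 → Mar 1, 2025 (226 left).
Mar has 31 days: +31 → Apr 1, 2025 (195 left).
Apr has 30 days: +30 → May 1, 2025 (165 left).
May has 31 days: +31 → Jun 1, 2025 (134 left).
Jun has 30 days: +30 → Jul 1, 2025 (104 left).
Jul has 31 days: +31 → Aug 1, 2025 (73 left).
Aug has 31 days: +31 → Sep 1, 2025 (42 left).
Sep has 30 days: +30 → Oct 1, 2025 (12 left).
+12 → Oct 13, 2025.

October 13, 2025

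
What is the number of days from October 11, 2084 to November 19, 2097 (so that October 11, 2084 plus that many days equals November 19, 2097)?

4787

Oct 11, 2084 → Oct 11, 2085: 365 days.
Oct 11, 2085 → Oct 11, 2086: 365 days.
Oct 11, 2086 → Oct 11, 2087: 365 days.
Oct 11, 2087 → Oct 11, 2088: 366 days (Feb 29, 2088 is in that span).
Oct 11, 2088 → Oct 11, 2089: 365 days.
Oct 11, 2089 → Oct 11, 2090: 365 days.
Oct 11, 2090 → Oct 11, 2091: 365 days.
Oct 11, 2091 → Oct 11, 2092: 366 days (Feb 29, 2092 is in that span).
Oct 11, 2092 → Oct 11, 2093: 365 days.
Oct 11, 2093 → Oct 11, 2094: 365 days.
Oct 11, 2094 → Oct 11, 2095: 365 days.
Oct 11, 2095 → Oct 11, 2096: 366 days (Feb 29, 2096 is in that span).
Oct 11, 2096 → Oct 11, 2097: 365 days.
Oct 11, 2097 → Nov 11, 2097: 31 days (October has 31).
Nov 11, 2097 → Nov 19, 2097: 8 days.
Total: 4787 days.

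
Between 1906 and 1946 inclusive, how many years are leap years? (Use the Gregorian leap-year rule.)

Multiples of 4 in [1906,1946]: 10.
Of those, multiples of 100: 0 (not leap unless ÷400).
Multiples of 400: 0.
Leap years = 10 − 0 + 0 = 10.

10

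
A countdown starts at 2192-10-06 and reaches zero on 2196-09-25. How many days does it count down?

Oct 6, 2192 → Oct 6, 2193: 365 days.
Oct 6, 2193 → Oct 6, 2194: 365 days.
Oct 6, 2194 → Oct 6, 2195: 365 days.
Oct 6, 2195 → Nov 6, 2195: 31 days (October has 31).
Nov 6, 2195 → Dec 6, 2195: 30 days (November has 30).
Dec 6, 2195 → Jan 6, 2196: 31 days (December has 31).
Jan 6, 2196 → Feb 6, 2196: 31 days (January has 31).
Feb 6, 2196 → Mar 6, 2196: 29 days (February has 29).
Mar 6, 2196 → Apr 6, 2196: 31 days (March has 31).
Apr 6, 2196 → May 6, 2196: 30 days (April has 30).
May 6, 2196 → Jun 6, 2196: 31 days (May has 31).
Jun 6, 2196 → Jul 6, 2196: 30 days (June has 30).
Jul 6, 2196 → Aug 6, 2196: 31 days (July has 31).
Aug 6, 2196 → Sep 6, 2196: 31 days (August has 31).
Sep 6, 2196 → Sep 25, 2196: 19 days.
Total: 1450 days.

1450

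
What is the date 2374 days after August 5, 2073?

+365 (one year) → Aug 5, 2074 (2009 left).
+365 (one year) → Aug 5, 2075 (1644 left).
+366 (one year; includes Feb 29, 2076) → Aug 5, 2076 (1278 left).
+365 (one year) → Aug 5, 2077 (913 left).
+365 (one year) → Aug 5, 2078 (548 left).
+365 (one year) → Aug 5, 2079 (183 left).
Aug has 31 days: +27 → Sep 1, 2079 (156 left).
Sep has 30 days: +30 → Oct 1, 2079 (126 left).
Oct has 31 days: +31 → Nov 1, 2079 (95 left).
Nov has 30 days: +30 → Dec 1, 2079 (65 left).
Dec has 31 days: +31 → Jan 1, 2080 (34 left).
Jan has 31 days: +31 → Feb 1, 2080 (3 left).
+3 → Feb 4, 2080.

February 4, 2080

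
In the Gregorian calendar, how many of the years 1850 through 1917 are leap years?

Multiples of 4 in [1850,1917]: 17.
Of those, multiples of 100: 1 (not leap unless ÷400).
Multiples of 400: 0.
Leap years = 17 − 1 + 0 = 16.

16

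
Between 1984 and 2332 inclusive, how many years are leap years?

85

Multiples of 4 in [1984,2332]: 88.
Of those, multiples of 100: 4 (not leap unless ÷400).
Multiples of 400: 1.
Leap years = 88 − 4 + 1 = 85.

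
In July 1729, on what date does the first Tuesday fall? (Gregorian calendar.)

July 1, 1729 is a Friday.
The first Tuesday is therefore July 5 (4 days later).

July 5, 1729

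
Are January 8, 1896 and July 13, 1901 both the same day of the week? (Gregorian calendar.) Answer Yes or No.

From Jan 8, 1896 to Jul 13, 1901 is 2012 days.
2012 mod 7 = 3, so they are different weekdays.
(Jan 8, 1896 is a Wednesday; Jul 13, 1901 is a Saturday.)

No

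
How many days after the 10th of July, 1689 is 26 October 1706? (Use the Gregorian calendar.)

6316

Jul 10, 1689 → Jul 10, 1690: 365 days.
Jul 10, 1690 → Jul 10, 1691: 365 days.
Jul 10, 1691 → Jul 10, 1692: 366 days (Feb 29, 1692 is in that span).
Jul 10, 1692 → Jul 10, 1693: 365 days.
Jul 10, 1693 → Jul 10, 1694: 365 days.
Jul 10, 1694 → Jul 10, 1695: 365 days.
Jul 10, 1695 → Jul 10, 1696: 366 days (Feb 29, 1696 is in that span).
Jul 10, 1696 → Jul 10, 1697: 365 days.
Jul 10, 1697 → Jul 10, 1698: 365 days.
Jul 10, 1698 → Jul 10, 1699: 365 days.
Jul 10, 1699 → Jul 10, 1700: 365 days.
Jul 10, 1700 → Jul 10, 1701: 365 days.
Jul 10, 1701 → Jul 10, 1702: 365 days.
Jul 10, 1702 → Jul 10, 1703: 365 days.
Jul 10, 1703 → Jul 10, 1704: 366 days (Feb 29, 1704 is in that span).
Jul 10, 1704 → Jul 10, 1705: 365 days.
Jul 10, 1705 → Jul 10, 1706: 365 days.
Jul 10, 1706 → Aug 10, 1706: 31 days (July has 31).
Aug 10, 1706 → Sep 10, 1706: 31 days (August has 31).
Sep 10, 1706 → Oct 10, 1706: 30 days (September has 30).
Oct 10, 1706 → Oct 26, 1706: 16 days.
Total: 6316 days.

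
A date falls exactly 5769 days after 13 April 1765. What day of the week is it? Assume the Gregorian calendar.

First find the weekday of Apr 13, 1765. Doomsday rule: the anchor day for the 1700s is Sunday. For year 65: 65÷12 = 5 r 5, and 5÷4 = 1, so 5+5+1 = 11.
Sunday + 11 ≡ Thursday — that's 1765's doomsday.
In April the doomsday date is Apr 4.
Apr 13 is 9 days after Apr 4; 9 mod 7 = 2, so Thursday + 2 = Saturday.
5769 mod 7 = 1, so 5769 days after a Saturday is Saturday + 1 = Sunday.

Sunday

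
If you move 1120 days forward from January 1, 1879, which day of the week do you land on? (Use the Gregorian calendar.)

Jan 1, 1879 is a Wednesday.
1120 mod 7 = 0, so 1120 days after a Wednesday is Wednesday + 0 = Wednesday.

Wednesday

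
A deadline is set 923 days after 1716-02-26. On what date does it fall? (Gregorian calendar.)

+366 (one year; includes Feb 29, 1716) → Feb 26, 1717 (557 left).
+365 (one year) → Feb 26, 1718 (192 left).
Feb has 28 days: +3 → Mar 1, 1718 (189 left).
Mar has 31 days: +31 → Apr 1, 1718 (158 left).
Apr has 30 days: +30 → May 1, 1718 (128 left).
May has 31 days: +31 → Jun 1, 1718 (97 left).
Jun has 30 days: +30 → Jul 1, 1718 (67 left).
Jul has 31 days: +31 → Aug 1, 1718 (36 left).
Aug has 31 days: +31 → Sep 1, 1718 (5 left).
+5 → Sep 6, 1718.

September 6, 1718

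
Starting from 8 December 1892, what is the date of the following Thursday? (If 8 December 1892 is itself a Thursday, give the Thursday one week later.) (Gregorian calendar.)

December 15, 1892

Dec 8, 1892 is a Thursday.
From Thursday to the next Thursday is 7 days.
Dec 8, 1892 + 7 = Dec 15, 1892.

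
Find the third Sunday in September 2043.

September 1, 2043 is a Tuesday.
The first Sunday is therefore September 6 (5 days later).
The third Sunday is 6 + 2×7 = September 20.

September 20, 2043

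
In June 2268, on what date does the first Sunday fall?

June 7, 2268

June 1, 2268 is a Monday.
The first Sunday is therefore June 7 (6 days later).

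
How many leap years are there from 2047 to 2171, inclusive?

30

Multiples of 4 in [2047,2171]: 31.
Of those, multiples of 100: 1 (not leap unless ÷400).
Multiples of 400: 0.
Leap years = 31 − 1 + 0 = 30.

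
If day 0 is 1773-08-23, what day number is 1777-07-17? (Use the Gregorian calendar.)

1424

Aug 23, 1773 → Aug 23, 1774: 365 days.
Aug 23, 1774 → Aug 23, 1775: 365 days.
Aug 23, 1775 → Aug 23, 1776: 366 days (Feb 29, 1776 is in that span).
Aug 23, 1776 → Sep 23, 1776: 31 days (August has 31).
Sep 23, 1776 → Oct 23, 1776: 30 days (September has 30).
Oct 23, 1776 → Nov 23, 1776: 31 days (October has 31).
Nov 23, 1776 → Dec 23, 1776: 30 days (November has 30).
Dec 23, 1776 → Jan 23, 1777: 31 days (December has 31).
Jan 23, 1777 → Feb 23, 1777: 31 days (January has 31).
Feb 23, 1777 → Mar 23, 1777: 28 days (February has 28).
Mar 23, 1777 → Apr 23, 1777: 31 days (March has 31).
Apr 23, 1777 → May 23, 1777: 30 days (April has 30).
May 23, 1777 → Jun 23, 1777: 31 days (May has 31).
Jun 23, 1777 → Jul 17, 1777: 24 days.
Total: 1424 days.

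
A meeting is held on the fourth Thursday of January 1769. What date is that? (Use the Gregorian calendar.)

January 1, 1769 is a Sunday.
The first Thursday is therefore January 5 (4 days later).
The fourth Thursday is 5 + 3×7 = January 26.

January 26, 1769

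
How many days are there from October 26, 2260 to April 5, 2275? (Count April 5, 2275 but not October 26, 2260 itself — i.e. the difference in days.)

Oct 26, 2260 → Oct 26, 2261: 365 days.
Oct 26, 2261 → Oct 26, 2262: 365 days.
Oct 26, 2262 → Oct 26, 2263: 365 days.
Oct 26, 2263 → Oct 26, 2264: 366 days (Feb 29, 2264 is in that span).
Oct 26, 2264 → Oct 26, 2265: 365 days.
Oct 26, 2265 → Oct 26, 2266: 365 days.
Oct 26, 2266 → Oct 26, 2267: 365 days.
Oct 26, 2267 → Oct 26, 2268: 366 days (Feb 29, 2268 is in that span).
Oct 26, 2268 → Oct 26, 2269: 365 days.
Oct 26, 2269 → Oct 26, 2270: 365 days.
Oct 26, 2270 → Oct 26, 2271: 365 days.
Oct 26, 2271 → Oct 26, 2272: 366 days (Feb 29, 2272 is in that span).
Oct 26, 2272 → Oct 26, 2273: 365 days.
Oct 26, 2273 → Oct 26, 2274: 365 days.
Oct 26, 2274 → Nov 26, 2274: 31 days (October has 31).
Nov 26, 2274 → Dec 26, 2274: 30 days (November has 30).
Dec 26, 2274 → Jan 26, 2275: 31 days (December has 31).
Jan 26, 2275 → Feb 26, 2275: 31 days (January has 31).
Feb 26, 2275 → Mar 26, 2275: 28 days (February has 28).
Mar 26, 2275 → Apr 5, 2275: 10 days.
Total: 5274 days.

5274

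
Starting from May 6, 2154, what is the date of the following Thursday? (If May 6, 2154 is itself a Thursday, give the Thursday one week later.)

May 9, 2154

May 6, 2154 is a Monday.
From Monday to the next Thursday is 3 days.
May 6, 2154 + 3 = May 9, 2154.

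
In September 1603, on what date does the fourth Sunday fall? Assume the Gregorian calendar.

September 28, 1603

September 1, 1603 is a Monday.
The first Sunday is therefore September 7 (6 days later).
The fourth Sunday is 7 + 3×7 = September 28.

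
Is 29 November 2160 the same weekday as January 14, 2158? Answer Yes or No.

Yes

From Jan 14, 2158 to Nov 29, 2160 is 1050 days.
1050 mod 7 = 0, so they are the same weekday.
(Jan 14, 2158 is a Saturday; Nov 29, 2160 is a Saturday.)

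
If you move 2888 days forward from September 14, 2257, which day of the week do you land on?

Friday

Sep 14, 2257 is a Monday.
2888 mod 7 = 4, so 2888 days after a Monday is Monday + 4 = Friday.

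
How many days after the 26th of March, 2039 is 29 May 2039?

64

Mar 26, 2039 → Apr 26, 2039: 31 days (March has 31).
Apr 26, 2039 → May 26, 2039: 30 days (April has 30).
May 26, 2039 → May 29, 2039: 3 days.
Total: 64 days.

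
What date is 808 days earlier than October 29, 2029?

−365 (one year) → Oct 29, 2028 (443 left).
−366 (one year; includes Feb 29, 2028) → Oct 29, 2027 (77 left).
−29 → Sep 30, 2027 (end of Sep, 30 days; 48 left).
−30 → Aug 31, 2027 (end of Aug, 31 days; 18 left).
−18 → Aug 13, 2027.

August 13, 2027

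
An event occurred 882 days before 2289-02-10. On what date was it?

September 12, 2286

−366 (one year; includes Feb 29, 2288) → Feb 10, 2288 (516 left).
−365 (one year) → Feb 10, 2287 (151 left).
−10 → Jan 31, 2287 (end of Jan, 31 days; 141 left).
−31 → Dec 31, 2286 (end of Dec, 31 days; 110 left).
−31 → Nov 30, 2286 (end of Nov, 30 days; 79 left).
−30 → Oct 31, 2286 (end of Oct, 31 days; 49 left).
−31 → Sep 30, 2286 (end of Sep, 30 days; 18 left).
−18 → Sep 12, 2286.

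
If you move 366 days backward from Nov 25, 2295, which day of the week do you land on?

First find the weekday of Nov 25, 2295. Doomsday rule: the anchor day for the 2200s is Friday. For year 95: 95÷12 = 7 r 11, and 11÷4 = 2, so 7+11+2 = 20.
Friday + 20 ≡ Thursday — that's 2295's doomsday.
In November the doomsday date is Nov 7.
Nov 25 is 18 days after Nov 7; 18 mod 7 = 4, so Thursday + 4 = Monday.
366 mod 7 = 2, so 366 days before a Monday is Monday − 2 = Saturday.

Saturday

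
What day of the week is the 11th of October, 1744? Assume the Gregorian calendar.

Doomsday rule: the anchor day for the 1700s is Sunday. For year 44: 44÷12 = 3 r 8, and 8÷4 = 2, so 3+8+2 = 13.
Sunday + 13 ≡ Saturday — that's 1744's doomsday.
In October the doomsday date is Oct 10.
Oct 11 is 1 day after Oct 10; 1 mod 7 = 1, so Saturday + 1 = Sunday.

Sunday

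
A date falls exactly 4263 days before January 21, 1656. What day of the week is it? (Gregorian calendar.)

Jan 21, 1656 is a Friday.
4263 mod 7 = 0, so 4263 days before a Friday is Friday − 0 = Friday.

Friday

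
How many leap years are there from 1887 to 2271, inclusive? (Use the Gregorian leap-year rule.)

Multiples of 4 in [1887,2271]: 96.
Of those, multiples of 100: 4 (not leap unless ÷400).
Multiples of 400: 1.
Leap years = 96 − 4 + 1 = 93.

93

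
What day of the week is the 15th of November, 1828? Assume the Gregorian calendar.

Doomsday rule: the anchor day for the 1800s is Friday. For year 28: 28÷12 = 2 r 4, and 4÷4 = 1, so 2+4+1 = 7.
Friday + 7 ≡ Friday — that's 1828's doomsday.
In November the doomsday date is Nov 7.
Nov 15 is 8 days after Nov 7; 8 mod 7 = 1, so Friday + 1 = Saturday.

Saturday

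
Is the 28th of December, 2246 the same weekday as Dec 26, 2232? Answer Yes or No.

No

From Dec 26, 2232 to Dec 28, 2246 is 5115 days.
5115 mod 7 = 5, so they are different weekdays.
(Dec 26, 2232 is a Wednesday; Dec 28, 2246 is a Monday.)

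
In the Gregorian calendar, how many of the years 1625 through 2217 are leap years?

Multiples of 4 in [1625,2217]: 148.
Of those, multiples of 100: 6 (not leap unless ÷400).
Multiples of 400: 1.
Leap years = 148 − 6 + 1 = 143.

143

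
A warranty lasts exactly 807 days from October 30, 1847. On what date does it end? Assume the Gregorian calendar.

January 14, 1850

+366 (one year; includes Feb 29, 1848) → Oct 30, 1848 (441 left).
+365 (one year) → Oct 30, 1849 (76 left).
Oct has 31 days: +2 → Nov 1, 1849 (74 left).
Nov has 30 days: +30 → Dec 1, 1849 (44 left).
Dec has 31 days: +31 → Jan 1, 1850 (13 left).
+13 → Jan 14, 1850.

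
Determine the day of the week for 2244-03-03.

Sunday

Doomsday rule: the anchor day for the 2200s is Friday. For year 44: 44÷12 = 3 r 8, and 8÷4 = 2, so 3+8+2 = 13.
Friday + 13 ≡ Thursday — that's 2244's doomsday.
In March the doomsday date is Mar 14.
Mar 3 is 11 days before Mar 14; 11 mod 7 = 4, so Thursday − 4 = Sunday.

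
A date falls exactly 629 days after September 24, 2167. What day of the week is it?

First find the weekday of Sep 24, 2167. Doomsday rule: the anchor day for the 2100s is Sunday. For year 67: 67÷12 = 5 r 7, and 7÷4 = 1, so 5+7+1 = 13.
Sunday + 13 ≡ Saturday — that's 2167's doomsday.
In September the doomsday date is Sep 5.
Sep 24 is 19 days after Sep 5; 19 mod 7 = 5, so Saturday + 5 = Thursday.
629 mod 7 = 6, so 629 days after a Thursday is Thursday + 6 = Wednesday.

Wednesday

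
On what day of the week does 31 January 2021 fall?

Sunday

Doomsday rule: the anchor day for the 2000s is Tuesday. For year 21: 21÷12 = 1 r 9, and 9÷4 = 2, so 1+9+2 = 12.
Tuesday + 12 ≡ Sunday — that's 2021's doomsday.
In January the doomsday date is Jan 3 (2021 is not a leap year).
Jan 31 is 28 days after Jan 3; 28 mod 7 = 0, so Sunday + 0 = Sunday.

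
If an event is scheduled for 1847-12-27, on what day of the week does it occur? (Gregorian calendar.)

Monday

Doomsday rule: the anchor day for the 1800s is Friday. For year 47: 47÷12 = 3 r 11, and 11÷4 = 2, so 3+11+2 = 16.
Friday + 16 ≡ Sunday — that's 1847's doomsday.
In December the doomsday date is Dec 12.
Dec 27 is 15 days after Dec 12; 15 mod 7 = 1, so Sunday + 1 = Monday.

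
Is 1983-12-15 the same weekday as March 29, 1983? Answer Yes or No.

From Mar 29, 1983 to Dec 15, 1983 is 261 days.
261 mod 7 = 2, so they are different weekdays.
(Mar 29, 1983 is a Tuesday; Dec 15, 1983 is a Thursday.)

No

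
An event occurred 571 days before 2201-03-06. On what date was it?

August 12, 2199

−365 (one year) → Mar 6, 2200 (206 left).
−6 → Feb 28, 2200 (end of Feb, 28 days; 200 left).
−28 → Jan 31, 2200 (end of Jan, 31 days; 172 left).
−31 → Dec 31, 2199 (end of Dec, 31 days; 141 left).
−31 → Nov 30, 2199 (end of Nov, 30 days; 110 left).
−30 → Oct 31, 2199 (end of Oct, 31 days; 80 left).
−31 → Sep 30, 2199 (end of Sep, 30 days; 49 left).
−30 → Aug 31, 2199 (end of Aug, 31 days; 19 left).
−19 → Aug 12, 2199.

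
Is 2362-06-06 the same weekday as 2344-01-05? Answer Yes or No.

Yes

From Jan 5, 2344 to Jun 6, 2362 is 6727 days.
6727 mod 7 = 0, so they are the same weekday.
(Jan 5, 2344 is a Wednesday; Jun 6, 2362 is a Wednesday.)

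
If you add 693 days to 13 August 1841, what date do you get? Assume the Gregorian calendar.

July 7, 1843

+365 (one year) → Aug 13, 1842 (328 left).
Aug has 31 days: +19 → Sep 1, 1842 (309 left).
Sep has 30 days: +30 → Oct 1, 1842 (279 left).
Oct has 31 days: +31 → Nov 1, 1842 (248 left).
Nov has 30 days: +30 → Dec 1, 1842 (218 left).
Dec has 31 days: +31 → Jan 1, 1843 (187 left).
Jan has 31 days: +31 → Feb 1, 1843 (156 left).
Feb has 28 days: +28 → Mar 1, 1843 (128 left).
Mar has 31 days: +31 → Apr 1, 1843 (97 left).
Apr has 30 days: +30 → May 1, 1843 (67 left).
May has 31 days: +31 → Jun 1, 1843 (36 left).
Jun has 30 days: +30 → Jul 1, 1843 (6 left).
+6 → Jul 7, 1843.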